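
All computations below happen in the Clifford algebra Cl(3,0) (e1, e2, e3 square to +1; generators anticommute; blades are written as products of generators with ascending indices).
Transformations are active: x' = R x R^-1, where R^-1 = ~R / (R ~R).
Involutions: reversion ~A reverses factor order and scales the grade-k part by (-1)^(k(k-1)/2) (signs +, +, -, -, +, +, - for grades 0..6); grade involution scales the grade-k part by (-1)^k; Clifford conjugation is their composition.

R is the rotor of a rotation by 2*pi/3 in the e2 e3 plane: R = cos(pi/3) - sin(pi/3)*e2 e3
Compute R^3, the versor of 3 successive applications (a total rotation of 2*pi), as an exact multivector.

The rotor phase is half the rotation angle and phases add under composition, so 3 steps in the e2 e3 plane accumulate phase 3*(pi/3) = pi: R^3 = cos(pi) - sin(pi)*e2 e3.
cos(pi) = -1 and sin(pi) = 0, so R^3 = -1. The total rotation 2*pi is 1 full turn, so every vector returns to itself, yet the rotor is -1, on the OTHER sheet of the double cover (an odd number of 2*pi turns).
Answer: -1


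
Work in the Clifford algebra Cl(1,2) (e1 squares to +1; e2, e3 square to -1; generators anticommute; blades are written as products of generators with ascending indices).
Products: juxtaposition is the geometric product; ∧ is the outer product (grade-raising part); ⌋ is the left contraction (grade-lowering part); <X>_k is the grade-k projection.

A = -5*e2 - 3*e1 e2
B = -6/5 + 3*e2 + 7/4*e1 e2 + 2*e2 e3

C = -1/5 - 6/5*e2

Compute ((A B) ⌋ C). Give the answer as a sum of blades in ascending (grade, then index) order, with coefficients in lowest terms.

step 1: 39/4 + 1/4*e1 + 6*e2 + 10*e3 + 18/5*e1 e2 + 6*e1 e3
step 2: 21/4 - 117/10*e2
Answer: 21/4 - 117/10*e2


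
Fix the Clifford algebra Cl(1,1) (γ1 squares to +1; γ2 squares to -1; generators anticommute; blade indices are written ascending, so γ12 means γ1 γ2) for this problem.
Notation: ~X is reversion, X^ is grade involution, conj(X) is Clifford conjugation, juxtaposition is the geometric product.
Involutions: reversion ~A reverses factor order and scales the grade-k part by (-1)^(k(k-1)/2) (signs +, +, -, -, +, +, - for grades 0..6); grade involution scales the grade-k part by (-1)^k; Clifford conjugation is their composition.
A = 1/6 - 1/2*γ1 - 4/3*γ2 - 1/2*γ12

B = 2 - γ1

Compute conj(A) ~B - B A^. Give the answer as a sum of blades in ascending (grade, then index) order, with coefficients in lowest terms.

first term: -1/6 + 5/6*γ1 + 19/6*γ2 + 7/3*γ12
second term: -1/6 + 5/6*γ1 + 19/6*γ2 - 7/3*γ12
Answer: 14/3*γ12


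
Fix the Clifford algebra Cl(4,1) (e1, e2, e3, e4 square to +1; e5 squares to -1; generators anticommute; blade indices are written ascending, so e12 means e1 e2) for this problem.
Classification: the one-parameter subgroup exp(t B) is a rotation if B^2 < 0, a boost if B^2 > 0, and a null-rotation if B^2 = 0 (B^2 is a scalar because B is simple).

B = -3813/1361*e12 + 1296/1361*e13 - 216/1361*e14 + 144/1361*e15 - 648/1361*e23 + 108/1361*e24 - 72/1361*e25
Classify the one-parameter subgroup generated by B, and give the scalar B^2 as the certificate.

B^2 term by term: the squares give (-3813/1361)^2*(e12)^2 + (1296/1361)^2*(e13)^2 + (-216/1361)^2*(e14)^2 + (144/1361)^2*(e15)^2 + (-648/1361)^2*(e23)^2 + (108/1361)^2*(e24)^2 + (-72/1361)^2*(e25)^2 = 14538969/1852321*(-1) + 1679616/1852321*(-1) + 46656/1852321*(-1) + 20736/1852321*(+1) + 419904/1852321*(-1) + 11664/1852321*(-1) + 5184/1852321*(+1) = -9 (each basis 2-blade squares to minus the product of its generators' squares); cross terms between blades sharing an index anticommute and cancel; the commuting (index-disjoint) pairs give grade-4 terms 2*c*c'*(blade product), which cancel blade by blade — e1234: -279936/1852321 + 279936/1852321 = 0; e1235: 186624/1852321 - 186624/1852321 = 0; e1245: -31104/1852321 + 31104/1852321 = 0 — confirming B is simple. So B^2 = -9.
Answer: rotation, certificate B^2 = -9. Certificate logic: -9 is a conjugation-invariant scalar, so its sign fixes rotation versus boost versus null-rotation outright.


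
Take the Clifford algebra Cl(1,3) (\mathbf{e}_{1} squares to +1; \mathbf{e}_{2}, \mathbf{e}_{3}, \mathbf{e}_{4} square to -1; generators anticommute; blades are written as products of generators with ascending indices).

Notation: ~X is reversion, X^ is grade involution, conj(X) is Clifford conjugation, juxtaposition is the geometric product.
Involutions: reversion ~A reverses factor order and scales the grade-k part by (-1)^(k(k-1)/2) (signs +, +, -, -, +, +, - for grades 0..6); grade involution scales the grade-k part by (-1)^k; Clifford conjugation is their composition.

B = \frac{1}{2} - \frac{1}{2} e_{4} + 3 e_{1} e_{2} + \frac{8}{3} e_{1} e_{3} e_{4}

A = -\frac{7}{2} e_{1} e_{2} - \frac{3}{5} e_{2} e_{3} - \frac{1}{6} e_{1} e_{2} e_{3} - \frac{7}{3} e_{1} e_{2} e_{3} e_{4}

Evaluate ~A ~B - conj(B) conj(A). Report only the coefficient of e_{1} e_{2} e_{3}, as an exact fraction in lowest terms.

first term: -\frac{21}{2} + \frac{56}{9} e_{2} - \frac{1}{2} e_{3} + \frac{7}{4} e_{1} e_{2} - \frac{9}{5} e_{1} e_{3} + \frac{3}{10} e_{2} e_{3} + \frac{4}{9} e_{2} e_{4} + 7 e_{3} e_{4} - \frac{13}{12} e_{1} e_{2} e_{3} - \frac{3}{20} e_{1} e_{2} e_{4} + \frac{271}{30} e_{2} e_{3} e_{4} - \frac{5}{4} e_{1} e_{2} e_{3} e_{4}
second term: -\frac{21}{2} + \frac{56}{9} e_{2} + \frac{1}{2} e_{3} + \frac{7}{4} e_{1} e_{2} + \frac{9}{5} e_{1} e_{3} + \frac{3}{10} e_{2} e_{3} - \frac{4}{9} e_{2} e_{4} + 7 e_{3} e_{4} - \frac{5}{4} e_{1} e_{2} e_{3} + \frac{67}{20} e_{1} e_{2} e_{4} + \frac{289}{30} e_{2} e_{3} e_{4} - \frac{13}{12} e_{1} e_{2} e_{3} e_{4}
Answer: \frac{1}{6}


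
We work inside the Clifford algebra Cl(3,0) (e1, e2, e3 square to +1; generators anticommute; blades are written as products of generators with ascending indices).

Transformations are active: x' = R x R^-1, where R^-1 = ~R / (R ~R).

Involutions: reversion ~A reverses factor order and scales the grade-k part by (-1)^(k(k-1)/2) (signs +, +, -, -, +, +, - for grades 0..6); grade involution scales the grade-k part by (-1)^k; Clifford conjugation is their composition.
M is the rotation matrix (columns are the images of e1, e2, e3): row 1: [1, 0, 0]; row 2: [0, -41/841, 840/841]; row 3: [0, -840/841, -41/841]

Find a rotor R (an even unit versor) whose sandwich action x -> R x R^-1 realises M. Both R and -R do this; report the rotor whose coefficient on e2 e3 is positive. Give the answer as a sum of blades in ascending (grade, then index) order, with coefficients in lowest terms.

Method: write R = a + b12*e1 e2 + b13*e1 e3 + b23*e2 e3 with a^2 + b12^2 + b13^2 + b23^2 = 1 (so R^-1 = ~R). Expanding the columns R e_j ~R gives tr M = 4a^2 - 1 and, from the antisymmetric part, M21 - M12 = -4a*b12, M13 - M31 = 4a*b13, M32 - M23 = -4a*b23.
Here tr M = 759/841, so a^2 = (1 + tr M)/4 = 400/841 and a = ±20/29. Taking a = 20/29: M21 - M12 = 0, M13 - M31 = 0, M32 - M23 = -1680/841, giving b12 = 0, b13 = 0, b23 = 21/29, i.e. R = 20/29 + 21/29*e2 e3.
Its e2 e3 coefficient is already positive.
Answer: 20/29 + 21/29*e2 e3. Uniqueness: Spin(3) -> SO(3) maps R and -R to the same rotation of trace 759/841; fixing the sign of the e2 e3 coefficient removes the ambiguity.


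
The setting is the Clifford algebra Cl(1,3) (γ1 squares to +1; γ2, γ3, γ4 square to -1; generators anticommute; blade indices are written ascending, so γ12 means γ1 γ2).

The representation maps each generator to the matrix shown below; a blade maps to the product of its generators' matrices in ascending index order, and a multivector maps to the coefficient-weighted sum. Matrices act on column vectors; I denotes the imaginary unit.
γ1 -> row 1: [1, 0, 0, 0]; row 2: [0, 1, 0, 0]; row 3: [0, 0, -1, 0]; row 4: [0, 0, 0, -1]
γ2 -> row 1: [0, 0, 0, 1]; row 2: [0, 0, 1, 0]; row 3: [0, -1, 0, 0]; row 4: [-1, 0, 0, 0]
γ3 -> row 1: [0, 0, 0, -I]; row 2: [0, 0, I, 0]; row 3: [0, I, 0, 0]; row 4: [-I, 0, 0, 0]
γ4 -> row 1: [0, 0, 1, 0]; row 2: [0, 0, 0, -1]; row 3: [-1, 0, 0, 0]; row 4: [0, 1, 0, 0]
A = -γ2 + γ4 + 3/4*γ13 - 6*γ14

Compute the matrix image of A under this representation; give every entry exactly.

Bivector images (products of the table entries): rho(γ13) = rho(γ1)rho(γ3) = row 1: [0, 0, 0, -I]; row 2: [0, 0, I, 0]; row 3: [0, -I, 0, 0]; row 4: [I, 0, 0, 0]; rho(γ14) = rho(γ1)rho(γ4) = row 1: [0, 0, 1, 0]; row 2: [0, 0, 0, -1]; row 3: [1, 0, 0, 0]; row 4: [0, -1, 0, 0].
M = (-1)*rho(γ2) + (1)*rho(γ4) + (3/4)*rho(γ13) + (-6)*rho(γ14), summed entrywise:
Answer: row 1: [0, 0, -5, -1 - 3*I/4]; row 2: [0, 0, -1 + 3*I/4, 5]; row 3: [-7, 1 - 3*I/4, 0, 0]; row 4: [1 + 3*I/4, 7, 0, 0]


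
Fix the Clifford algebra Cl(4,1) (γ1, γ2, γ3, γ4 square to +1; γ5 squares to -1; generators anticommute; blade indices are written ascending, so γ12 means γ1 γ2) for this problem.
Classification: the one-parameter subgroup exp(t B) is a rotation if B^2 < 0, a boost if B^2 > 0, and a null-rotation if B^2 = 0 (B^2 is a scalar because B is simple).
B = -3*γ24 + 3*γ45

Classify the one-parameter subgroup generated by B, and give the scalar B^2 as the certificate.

B^2 term by term: the squares give (-3)^2*(γ24)^2 + (3)^2*(γ45)^2 = 9*(-1) + 9*(+1) = 0 (each basis 2-blade squares to minus the product of its generators' squares); cross terms between blades sharing an index anticommute and cancel. So B^2 = 0.
Answer: null-rotation, certificate B^2 = 0. Certificate logic: 0 is a conjugation-invariant scalar, so its sign fixes rotation versus boost versus null-rotation outright.


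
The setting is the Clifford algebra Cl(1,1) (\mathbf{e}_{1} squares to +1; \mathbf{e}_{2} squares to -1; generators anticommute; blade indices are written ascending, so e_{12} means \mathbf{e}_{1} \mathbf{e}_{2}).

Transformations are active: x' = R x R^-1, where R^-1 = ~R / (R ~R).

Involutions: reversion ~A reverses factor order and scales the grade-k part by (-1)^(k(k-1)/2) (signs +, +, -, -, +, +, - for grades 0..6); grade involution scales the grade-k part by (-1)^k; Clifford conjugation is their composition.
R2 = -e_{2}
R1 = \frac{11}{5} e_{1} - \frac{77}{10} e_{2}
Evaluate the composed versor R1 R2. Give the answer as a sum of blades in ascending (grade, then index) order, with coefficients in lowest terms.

Distribute over the terms of R2 (each basis-blade product reordered to ascending indices, repeated generators contracted through their squares):
R1 (-e_{2}) = -\frac{77}{10} - \frac{11}{5} e_{12}
Answer: -\frac{77}{10} - \frac{11}{5} e_{12}


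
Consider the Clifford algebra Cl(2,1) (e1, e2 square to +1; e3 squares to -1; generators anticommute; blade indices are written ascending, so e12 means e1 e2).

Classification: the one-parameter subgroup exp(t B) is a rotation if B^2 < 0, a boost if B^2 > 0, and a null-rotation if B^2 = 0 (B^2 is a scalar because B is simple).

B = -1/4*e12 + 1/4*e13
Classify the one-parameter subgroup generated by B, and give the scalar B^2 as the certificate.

B^2 term by term: the squares give (-1/4)^2*(e12)^2 + (1/4)^2*(e13)^2 = 1/16*(-1) + 1/16*(+1) = 0 (each basis 2-blade squares to minus the product of its generators' squares); cross terms between blades sharing an index anticommute and cancel. So B^2 = 0.
Answer: null-rotation, certificate B^2 = 0. Why this suffices: the scalar 0 survives any versor conjugation, so its sign alone determines the class however B is presented.


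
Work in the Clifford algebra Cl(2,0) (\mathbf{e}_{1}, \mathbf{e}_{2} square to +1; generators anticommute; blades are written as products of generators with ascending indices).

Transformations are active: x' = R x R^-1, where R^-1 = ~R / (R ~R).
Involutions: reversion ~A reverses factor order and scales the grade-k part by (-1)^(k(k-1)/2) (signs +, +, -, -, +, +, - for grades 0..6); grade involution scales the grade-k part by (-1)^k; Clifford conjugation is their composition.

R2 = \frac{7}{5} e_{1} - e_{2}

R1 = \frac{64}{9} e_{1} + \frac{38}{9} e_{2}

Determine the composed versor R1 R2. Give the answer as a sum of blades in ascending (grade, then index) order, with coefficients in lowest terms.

Distribute over the terms of R1 (each basis-blade product reordered to ascending indices, repeated generators contracted through their squares):
(\frac{64}{9} e_{1}) R2 = \frac{448}{45} - \frac{64}{9} e_{1} e_{2}
(\frac{38}{9} e_{2}) R2 = -\frac{38}{9} - \frac{266}{45} e_{1} e_{2}
Summing the partial products and collecting blades:
Answer: \frac{86}{15} - \frac{586}{45} e_{1} e_{2}


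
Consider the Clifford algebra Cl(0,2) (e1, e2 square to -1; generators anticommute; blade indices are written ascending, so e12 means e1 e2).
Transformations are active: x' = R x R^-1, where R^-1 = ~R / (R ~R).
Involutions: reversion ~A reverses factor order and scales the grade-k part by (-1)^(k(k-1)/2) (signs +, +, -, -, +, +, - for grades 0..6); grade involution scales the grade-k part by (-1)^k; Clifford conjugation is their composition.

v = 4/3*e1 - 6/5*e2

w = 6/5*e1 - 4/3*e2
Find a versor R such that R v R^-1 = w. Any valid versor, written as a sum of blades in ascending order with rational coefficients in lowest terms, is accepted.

Construction: equal norms (both -724/225) license R = v + w = 38/15*e1 - 38/15*e2 — nothing changes along that direction, while (v - w)/2 changes sign, so v maps onto w.
Answer: 38/15*e1 - 38/15*e2


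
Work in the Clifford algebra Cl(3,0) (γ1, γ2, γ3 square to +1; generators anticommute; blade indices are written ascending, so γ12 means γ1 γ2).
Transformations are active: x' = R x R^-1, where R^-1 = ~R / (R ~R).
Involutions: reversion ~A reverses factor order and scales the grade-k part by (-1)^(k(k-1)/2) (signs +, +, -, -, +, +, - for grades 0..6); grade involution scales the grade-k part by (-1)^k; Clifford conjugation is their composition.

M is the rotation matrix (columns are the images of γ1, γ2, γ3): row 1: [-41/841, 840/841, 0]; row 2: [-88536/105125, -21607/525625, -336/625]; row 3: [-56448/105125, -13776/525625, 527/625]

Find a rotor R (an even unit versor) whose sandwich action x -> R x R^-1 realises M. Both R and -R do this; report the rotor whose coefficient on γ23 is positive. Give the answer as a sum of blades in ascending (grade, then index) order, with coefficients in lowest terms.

Method: write R = a + b12*γ12 + b13*γ13 + b23*γ23 with a^2 + b12^2 + b13^2 + b23^2 = 1 (so R^-1 = ~R). Expanding the columns R e_j ~R gives tr M = 4a^2 - 1 and, from the antisymmetric part, M21 - M12 = -4a*b12, M13 - M31 = 4a*b13, M32 - M23 = -4a*b23.
Here tr M = 15839/21025, so a^2 = (1 + tr M)/4 = 9216/21025 and a = ±96/145. Taking a = 96/145: M21 - M12 = -193536/105125, M13 - M31 = 56448/105125, M32 - M23 = 10752/21025, giving b12 = 504/725, b13 = 147/725, b23 = -28/145, i.e. R = 96/145 + 504/725*γ12 + 147/725*γ13 - 28/145*γ23.
Its γ23 coefficient is negative, so report the other preimage -R.
Answer: -96/145 - 504/725*γ12 - 147/725*γ13 + 28/145*γ23. Why the constraint matters: R and -R act identically through the sandwich — M has trace 15839/21025 either way — so only the sign condition on γ23 picks one of the two preimages.


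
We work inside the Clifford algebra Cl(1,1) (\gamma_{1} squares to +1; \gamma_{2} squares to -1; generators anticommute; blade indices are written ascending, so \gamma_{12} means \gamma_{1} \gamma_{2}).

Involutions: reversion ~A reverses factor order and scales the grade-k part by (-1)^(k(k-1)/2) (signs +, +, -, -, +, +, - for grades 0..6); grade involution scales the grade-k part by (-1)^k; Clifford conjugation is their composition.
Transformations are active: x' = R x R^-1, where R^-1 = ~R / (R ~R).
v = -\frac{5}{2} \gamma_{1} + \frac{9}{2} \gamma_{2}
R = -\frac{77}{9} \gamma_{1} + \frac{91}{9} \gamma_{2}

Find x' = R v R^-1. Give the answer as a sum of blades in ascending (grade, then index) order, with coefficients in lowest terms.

~R = -\frac{77}{9} \gamma_{1} + \frac{91}{9} \gamma_{2}, and R ~R = -\frac{784}{27}, so R^-1 = ~R / (-\frac{784}{27}).
R v = -\frac{217}{9} - \frac{119}{9} \gamma_{12}
Answer: -\frac{281}{24} \gamma_{1} + \frac{295}{24} \gamma_{2}


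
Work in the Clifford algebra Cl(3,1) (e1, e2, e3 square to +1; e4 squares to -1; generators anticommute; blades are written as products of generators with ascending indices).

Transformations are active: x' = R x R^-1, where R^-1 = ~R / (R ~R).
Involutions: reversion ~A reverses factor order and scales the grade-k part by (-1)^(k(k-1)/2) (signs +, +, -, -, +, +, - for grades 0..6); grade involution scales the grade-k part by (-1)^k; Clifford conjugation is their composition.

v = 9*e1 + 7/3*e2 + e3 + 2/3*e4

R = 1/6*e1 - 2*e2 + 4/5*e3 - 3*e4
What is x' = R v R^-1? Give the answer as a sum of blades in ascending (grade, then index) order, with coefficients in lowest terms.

~R = 1/6*e1 - 2*e2 + 4/5*e3 - 3*e4, and R ~R = -3899/900, so R^-1 = ~R / (-3899/900).
R v = -11/30 + 331/18*e1 e2 - 211/30*e1 e3 + 244/9*e1 e4 - 58/15*e2 e3 + 17/3*e2 e4 + 53/15*e3 e4
Answer: -34981/3899*e1 - 31253/11697*e2 - 3371/3899*e3 - 13738/11697*e4


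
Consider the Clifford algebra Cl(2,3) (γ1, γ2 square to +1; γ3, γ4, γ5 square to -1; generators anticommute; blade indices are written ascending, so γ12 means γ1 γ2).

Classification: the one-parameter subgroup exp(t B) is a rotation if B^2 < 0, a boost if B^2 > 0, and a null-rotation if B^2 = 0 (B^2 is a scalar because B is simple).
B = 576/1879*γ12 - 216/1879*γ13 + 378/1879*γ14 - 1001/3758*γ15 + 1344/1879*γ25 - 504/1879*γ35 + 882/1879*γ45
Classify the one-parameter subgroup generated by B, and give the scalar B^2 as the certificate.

B^2 term by term: the squares give (576/1879)^2*(γ12)^2 + (-216/1879)^2*(γ13)^2 + (378/1879)^2*(γ14)^2 + (-1001/3758)^2*(γ15)^2 + (1344/1879)^2*(γ25)^2 + (-504/1879)^2*(γ35)^2 + (882/1879)^2*(γ45)^2 = 331776/3530641*(-1) + 46656/3530641*(+1) + 142884/3530641*(+1) + 1002001/14122564*(+1) + 1806336/3530641*(+1) + 254016/3530641*(-1) + 777924/3530641*(-1) = 1/4 (each basis 2-blade squares to minus the product of its generators' squares); cross terms between blades sharing an index anticommute and cancel; the commuting (index-disjoint) pairs give grade-4 terms 2*c*c'*(blade product), which cancel blade by blade — γ1235: -580608/3530641 + 580608/3530641 = 0; γ1245: 1016064/3530641 - 1016064/3530641 = 0; γ1345: -381024/3530641 + 381024/3530641 = 0 — confirming B is simple. So B^2 = 1/4.
Answer: boost, certificate B^2 = 1/4. The class reads off the invariant scalar 1/4 directly.


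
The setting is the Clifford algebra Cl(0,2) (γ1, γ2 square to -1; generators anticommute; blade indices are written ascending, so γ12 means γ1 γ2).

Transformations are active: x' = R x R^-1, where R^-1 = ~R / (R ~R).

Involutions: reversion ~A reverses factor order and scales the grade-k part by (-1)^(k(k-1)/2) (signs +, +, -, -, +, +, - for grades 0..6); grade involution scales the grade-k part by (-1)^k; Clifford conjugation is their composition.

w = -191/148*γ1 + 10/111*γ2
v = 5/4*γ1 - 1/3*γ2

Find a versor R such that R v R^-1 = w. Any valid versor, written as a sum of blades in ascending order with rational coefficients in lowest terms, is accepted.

Equal squares first: v^2 = w^2 = -241/144. Then v + w = -3/74*γ1 - 9/37*γ2 is a versor taking v to w, provided it is invertible.
Answer: -3/74*γ1 - 9/37*γ2


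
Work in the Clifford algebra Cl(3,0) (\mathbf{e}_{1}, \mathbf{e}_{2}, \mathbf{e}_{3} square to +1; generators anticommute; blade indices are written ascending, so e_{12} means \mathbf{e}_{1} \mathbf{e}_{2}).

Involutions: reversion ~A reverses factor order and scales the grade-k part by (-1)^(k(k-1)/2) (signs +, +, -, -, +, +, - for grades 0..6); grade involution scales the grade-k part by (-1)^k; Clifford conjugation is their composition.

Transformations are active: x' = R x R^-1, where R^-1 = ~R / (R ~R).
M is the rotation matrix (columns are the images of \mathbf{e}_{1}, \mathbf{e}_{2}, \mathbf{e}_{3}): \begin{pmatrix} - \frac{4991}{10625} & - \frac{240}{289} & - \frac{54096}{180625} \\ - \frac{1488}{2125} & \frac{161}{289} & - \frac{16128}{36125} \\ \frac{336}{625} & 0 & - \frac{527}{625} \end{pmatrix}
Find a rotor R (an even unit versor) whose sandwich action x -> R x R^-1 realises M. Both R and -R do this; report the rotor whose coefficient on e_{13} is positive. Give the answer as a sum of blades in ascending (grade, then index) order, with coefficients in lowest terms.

Method: write R = a + b12*e_{12} + b13*e_{13} + b23*e_{23} with a^2 + b12^2 + b13^2 + b23^2 = 1 (so R^-1 = ~R). Expanding the columns R e_j ~R gives tr M = 4a^2 - 1 and, from the antisymmetric part, M21 - M12 = -4a*b12, M13 - M31 = 4a*b13, M32 - M23 = -4a*b23.
Here tr M = -\frac{5461}{7225}, so a^2 = (1 + tr M)/4 = \frac{441}{7225} and a = ±\frac{21}{85}. Taking a = \frac{21}{85}: M21 - M12 = \frac{4704}{36125}, M13 - M31 = -\frac{6048}{7225}, M32 - M23 = \frac{16128}{36125}, giving b12 = -\frac{56}{425}, b13 = -\frac{72}{85}, b23 = -\frac{192}{425}, i.e. R = \frac{21}{85} - \frac{56}{425} e_{12} - \frac{72}{85} e_{13} - \frac{192}{425} e_{23}.
Its e_{13} coefficient is negative, so report the other preimage -R.
Answer: -\frac{21}{85} + \frac{56}{425} e_{12} + \frac{72}{85} e_{13} + \frac{192}{425} e_{23}. Key observation: the double cover Spin(3) -> SO(3) sends R and -R to the same matrix (trace -\frac{5461}{7225} here), so the stated sign of the e_{13} coefficient is what selects one sheet.


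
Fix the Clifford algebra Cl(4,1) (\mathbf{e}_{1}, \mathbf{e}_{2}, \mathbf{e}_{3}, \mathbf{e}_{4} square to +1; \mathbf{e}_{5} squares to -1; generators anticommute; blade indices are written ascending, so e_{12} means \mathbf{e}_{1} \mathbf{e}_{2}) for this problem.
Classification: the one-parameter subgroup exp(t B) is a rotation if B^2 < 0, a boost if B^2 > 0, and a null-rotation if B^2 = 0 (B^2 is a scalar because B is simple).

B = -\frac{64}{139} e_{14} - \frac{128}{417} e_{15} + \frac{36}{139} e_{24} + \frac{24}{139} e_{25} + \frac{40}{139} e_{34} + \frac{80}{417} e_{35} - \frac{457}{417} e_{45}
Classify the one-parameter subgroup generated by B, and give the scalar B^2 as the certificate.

B^2 term by term: the squares give (-\frac{64}{139})^2*(e_{14})^2 + (-\frac{128}{417})^2*(e_{15})^2 + (\frac{36}{139})^2*(e_{24})^2 + (\frac{24}{139})^2*(e_{25})^2 + (\frac{40}{139})^2*(e_{34})^2 + (\frac{80}{417})^2*(e_{35})^2 + (-\frac{457}{417})^2*(e_{45})^2 = \frac{4096}{19321}*(-1) + \frac{16384}{173889}*(+1) + \frac{1296}{19321}*(-1) + \frac{576}{19321}*(+1) + \frac{1600}{19321}*(-1) + \frac{6400}{173889}*(+1) + \frac{208849}{173889}*(+1) = 1 (each basis 2-blade squares to minus the product of its generators' squares); cross terms between blades sharing an index anticommute and cancel; the commuting (index-disjoint) pairs give grade-4 terms 2*c*c'*(blade product), which cancel blade by blade — e_{1245}: \frac{3072}{19321} - \frac{3072}{19321} = 0; e_{1345}: \frac{10240}{57963} - \frac{10240}{57963} = 0; e_{2345}: -\frac{1920}{19321} + \frac{1920}{19321} = 0 — confirming B is simple. So B^2 = 1.
Answer: boost, certificate B^2 = 1. The scalar 1 is the complete invariant here: its sign names the subgroup type.


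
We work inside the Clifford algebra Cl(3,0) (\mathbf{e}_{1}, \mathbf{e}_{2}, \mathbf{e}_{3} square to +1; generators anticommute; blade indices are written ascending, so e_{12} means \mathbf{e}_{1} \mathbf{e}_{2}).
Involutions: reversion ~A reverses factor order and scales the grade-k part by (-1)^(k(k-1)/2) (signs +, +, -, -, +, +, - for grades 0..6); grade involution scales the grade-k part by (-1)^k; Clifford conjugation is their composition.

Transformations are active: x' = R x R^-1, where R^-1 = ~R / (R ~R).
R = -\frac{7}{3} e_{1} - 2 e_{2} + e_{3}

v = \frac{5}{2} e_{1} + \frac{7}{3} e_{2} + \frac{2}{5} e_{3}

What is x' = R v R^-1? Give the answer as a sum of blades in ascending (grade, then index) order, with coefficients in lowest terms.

~R = -\frac{7}{3} e_{1} - 2 e_{2} + e_{3}, and R ~R = \frac{94}{9}, so R^-1 = ~R / (\frac{94}{9}).
R v = -\frac{101}{10} - \frac{4}{9} e_{12} - \frac{103}{30} e_{13} - \frac{47}{15} e_{23}
Answer: \frac{473}{235} e_{1} + \frac{1082}{705} e_{2} - \frac{1097}{470} e_{3}


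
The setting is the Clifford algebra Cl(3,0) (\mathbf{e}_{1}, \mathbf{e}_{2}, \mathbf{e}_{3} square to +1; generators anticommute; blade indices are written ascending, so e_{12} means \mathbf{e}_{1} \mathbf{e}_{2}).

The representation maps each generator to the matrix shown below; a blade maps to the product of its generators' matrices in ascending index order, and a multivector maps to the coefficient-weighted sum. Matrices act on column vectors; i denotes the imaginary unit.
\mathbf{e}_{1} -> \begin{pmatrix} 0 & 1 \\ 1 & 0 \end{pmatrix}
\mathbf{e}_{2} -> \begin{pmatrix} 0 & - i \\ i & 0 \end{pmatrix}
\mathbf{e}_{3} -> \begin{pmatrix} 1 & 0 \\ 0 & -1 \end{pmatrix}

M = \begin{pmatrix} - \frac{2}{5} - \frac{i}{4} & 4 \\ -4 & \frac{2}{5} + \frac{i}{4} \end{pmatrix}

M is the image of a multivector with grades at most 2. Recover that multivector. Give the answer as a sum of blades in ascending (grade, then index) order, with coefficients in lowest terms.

Method: 1, rho(e_{1}), rho(e_{2}), rho(e_{3}) form a trace-orthogonal basis of the 2x2 complex matrices (tr(X Y) = 2 if X = Y, else 0), so M = m0*1 + m1*rho(e_{1}) + m2*rho(e_{2}) + m3*rho(e_{3}) with m0 = tr(M)/2 = 0, m1 = tr(M rho(e_{1}))/2 = 0, m2 = tr(M rho(e_{2}))/2 = 4 i, m3 = tr(M rho(e_{3}))/2 = - \frac{2}{5} - \frac{i}{4}.
Multiplying table entries, the bivector images are rho(e_{12}) = i*rho(e_{3}), rho(e_{13}) = -i*rho(e_{2}), rho(e_{23}) = i*rho(e_{1}); with real blade coefficients the real parts of m0..m3 are the coefficients of 1, e_{1}, e_{2}, e_{3} and the imaginary parts give the bivectors (e_{23}: Im m1, e_{13}: -Im m2, e_{12}: Im m3).
Answer: -\frac{2}{5} e_{3} - \frac{1}{4} e_{12} - 4 e_{13}


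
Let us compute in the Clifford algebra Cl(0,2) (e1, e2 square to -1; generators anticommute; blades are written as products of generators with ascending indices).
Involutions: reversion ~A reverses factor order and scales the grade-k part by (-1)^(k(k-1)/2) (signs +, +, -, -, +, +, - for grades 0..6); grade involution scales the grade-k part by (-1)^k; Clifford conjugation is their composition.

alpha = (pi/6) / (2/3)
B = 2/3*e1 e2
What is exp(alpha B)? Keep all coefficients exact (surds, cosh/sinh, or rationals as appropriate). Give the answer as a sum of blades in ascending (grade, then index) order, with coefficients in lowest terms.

B^2 = (2/3)^2*(e1 e2)^2 = 4/9*(-1) = -4/9 (a basis 2-blade squares to minus the product of its generators' squares).
B^2 = -4/9 — B^2 < 0, so the exponential closes trigonometrically: l = 2/3, alpha*l = pi/6, so exp(alpha B) = cos(pi/6) + (sin(pi/6)/(2/3))*B = sqrt(3)/2 + (3/4)*B.
Answer: sqrt(3)/2 + 1/2*e1 e2


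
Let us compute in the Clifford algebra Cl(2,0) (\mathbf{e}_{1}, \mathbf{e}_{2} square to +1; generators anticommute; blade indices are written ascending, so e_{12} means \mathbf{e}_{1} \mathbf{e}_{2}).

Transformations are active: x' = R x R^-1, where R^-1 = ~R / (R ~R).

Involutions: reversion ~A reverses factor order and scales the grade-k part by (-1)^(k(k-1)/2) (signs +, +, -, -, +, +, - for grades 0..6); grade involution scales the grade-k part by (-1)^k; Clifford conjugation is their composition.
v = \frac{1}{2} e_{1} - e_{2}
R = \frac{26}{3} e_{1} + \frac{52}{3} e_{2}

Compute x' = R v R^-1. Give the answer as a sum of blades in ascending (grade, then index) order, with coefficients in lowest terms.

~R = \frac{26}{3} e_{1} + \frac{52}{3} e_{2}, and R ~R = \frac{3380}{9}, so R^-1 = ~R / (\frac{3380}{9}).
R v = -13 - \frac{52}{3} e_{12}
Answer: -\frac{11}{10} e_{1} - \frac{1}{5} e_{2}


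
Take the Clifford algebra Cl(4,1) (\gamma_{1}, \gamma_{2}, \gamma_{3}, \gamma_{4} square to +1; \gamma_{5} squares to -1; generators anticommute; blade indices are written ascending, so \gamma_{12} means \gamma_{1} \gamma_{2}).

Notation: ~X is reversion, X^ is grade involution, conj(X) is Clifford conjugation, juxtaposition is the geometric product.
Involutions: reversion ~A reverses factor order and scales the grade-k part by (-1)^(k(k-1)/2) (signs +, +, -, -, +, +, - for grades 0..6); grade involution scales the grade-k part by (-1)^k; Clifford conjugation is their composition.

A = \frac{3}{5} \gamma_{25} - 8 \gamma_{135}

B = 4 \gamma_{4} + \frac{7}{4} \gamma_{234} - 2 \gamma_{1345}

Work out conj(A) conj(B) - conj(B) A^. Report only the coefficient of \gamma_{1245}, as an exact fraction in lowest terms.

first term: -16 \gamma_{4} - \frac{12}{5} \gamma_{245} + \frac{21}{20} \gamma_{345} - \frac{6}{5} \gamma_{1234} - 14 \gamma_{1245} - 32 \gamma_{1345}
second term: -16 \gamma_{4} + \frac{12}{5} \gamma_{245} + \frac{21}{20} \gamma_{345} - \frac{6}{5} \gamma_{1234} + 14 \gamma_{1245} - 32 \gamma_{1345}
Answer: -28


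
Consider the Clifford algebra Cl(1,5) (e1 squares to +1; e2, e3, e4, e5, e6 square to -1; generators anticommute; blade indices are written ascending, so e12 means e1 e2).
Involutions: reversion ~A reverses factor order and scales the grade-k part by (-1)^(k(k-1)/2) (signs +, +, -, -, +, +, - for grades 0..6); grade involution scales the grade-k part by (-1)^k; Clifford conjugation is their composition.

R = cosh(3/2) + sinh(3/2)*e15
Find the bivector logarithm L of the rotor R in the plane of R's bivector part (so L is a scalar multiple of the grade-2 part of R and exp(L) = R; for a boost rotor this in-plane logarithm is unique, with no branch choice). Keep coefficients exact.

The scalar part of R is cosh(3/2), so cosh pins the rapidity up to sign — the sign comes from the bivector part; dividing that part by sinh of the rapidity yields the plane, and the in-plane L = rapidity * plane is unique because the two sign choices cancel.
Concretely: cosh(rapidity) = cosh(3/2) gives rapidity = ±3/2, and since rapidity/sinh(rapidity) is even the sign is immaterial: L = (rapidity/sinh(rapidity)) * <R>_2 = (3/(2*sinh(3/2))) * <R>_2.
Answer: 3/2*e15


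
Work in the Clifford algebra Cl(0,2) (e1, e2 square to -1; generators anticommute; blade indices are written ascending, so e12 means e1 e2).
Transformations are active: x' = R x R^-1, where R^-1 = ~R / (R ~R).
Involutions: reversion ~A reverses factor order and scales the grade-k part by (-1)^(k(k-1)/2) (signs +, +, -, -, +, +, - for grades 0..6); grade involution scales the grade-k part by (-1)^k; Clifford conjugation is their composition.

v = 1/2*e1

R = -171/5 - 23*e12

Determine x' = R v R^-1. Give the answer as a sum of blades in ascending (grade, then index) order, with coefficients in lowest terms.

~R = -171/5 + 23*e12, and R ~R = 42466/25, so R^-1 = ~R / (42466/25).
R v = -171/10*e1 - 23/2*e2
Answer: 4004/21233*e1 + 19665/42466*e2


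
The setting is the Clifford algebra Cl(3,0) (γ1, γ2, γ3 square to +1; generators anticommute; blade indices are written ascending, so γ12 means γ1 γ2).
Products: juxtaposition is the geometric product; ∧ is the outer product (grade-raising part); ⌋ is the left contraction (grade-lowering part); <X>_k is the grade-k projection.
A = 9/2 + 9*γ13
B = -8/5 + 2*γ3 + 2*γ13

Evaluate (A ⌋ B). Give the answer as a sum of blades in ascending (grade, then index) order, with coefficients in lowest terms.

step 1: -126/5 + 9*γ3 + 9*γ13
Answer: -126/5 + 9*γ3 + 9*γ13


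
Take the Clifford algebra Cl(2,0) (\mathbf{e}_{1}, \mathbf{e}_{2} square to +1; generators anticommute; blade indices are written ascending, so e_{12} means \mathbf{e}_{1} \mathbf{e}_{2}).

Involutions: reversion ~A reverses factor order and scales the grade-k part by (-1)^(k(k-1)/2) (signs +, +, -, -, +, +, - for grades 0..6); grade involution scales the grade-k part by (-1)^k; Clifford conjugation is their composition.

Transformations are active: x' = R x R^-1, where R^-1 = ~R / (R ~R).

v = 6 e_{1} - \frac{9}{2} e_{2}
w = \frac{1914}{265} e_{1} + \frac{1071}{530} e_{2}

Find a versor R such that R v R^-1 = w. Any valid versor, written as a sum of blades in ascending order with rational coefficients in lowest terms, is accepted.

The midline construction: v and w both square to \frac{225}{4}, so reflecting in their sum \frac{3504}{265} e_{1} - \frac{657}{265} e_{2} exchanges them.
Answer: \frac{3504}{265} e_{1} - \frac{657}{265} e_{2}


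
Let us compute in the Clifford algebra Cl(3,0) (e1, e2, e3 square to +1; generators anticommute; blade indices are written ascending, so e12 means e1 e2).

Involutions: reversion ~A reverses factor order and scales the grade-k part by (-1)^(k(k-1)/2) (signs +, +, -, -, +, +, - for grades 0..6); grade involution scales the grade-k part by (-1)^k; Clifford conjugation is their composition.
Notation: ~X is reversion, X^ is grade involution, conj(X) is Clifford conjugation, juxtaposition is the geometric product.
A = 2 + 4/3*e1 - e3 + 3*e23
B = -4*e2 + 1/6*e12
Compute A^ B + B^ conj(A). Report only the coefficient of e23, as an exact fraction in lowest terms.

first term: -74/9*e2 + 12*e3 + 17/3*e12 - 1/2*e13 + 4*e23 + 1/6*e123
second term: 74/9*e2 - 12*e3 + 17/3*e12 - 1/2*e13 + 4*e23 + 1/6*e123
Answer: 8


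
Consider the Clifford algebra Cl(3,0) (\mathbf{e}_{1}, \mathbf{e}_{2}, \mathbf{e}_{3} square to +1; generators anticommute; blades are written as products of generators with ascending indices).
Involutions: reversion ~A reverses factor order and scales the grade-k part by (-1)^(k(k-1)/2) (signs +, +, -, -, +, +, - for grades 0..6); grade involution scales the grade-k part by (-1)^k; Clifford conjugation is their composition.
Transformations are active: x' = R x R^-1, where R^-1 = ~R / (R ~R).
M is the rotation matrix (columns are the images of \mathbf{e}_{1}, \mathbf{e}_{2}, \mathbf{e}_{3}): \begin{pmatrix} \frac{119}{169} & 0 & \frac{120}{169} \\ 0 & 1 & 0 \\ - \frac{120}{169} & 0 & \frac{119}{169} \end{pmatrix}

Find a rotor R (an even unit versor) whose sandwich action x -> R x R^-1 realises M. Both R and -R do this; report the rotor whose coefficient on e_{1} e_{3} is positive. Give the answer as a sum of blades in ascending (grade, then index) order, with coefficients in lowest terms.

Method: write R = a + b12*e_{1} e_{2} + b13*e_{1} e_{3} + b23*e_{2} e_{3} with a^2 + b12^2 + b13^2 + b23^2 = 1 (so R^-1 = ~R). Expanding the columns R e_j ~R gives tr M = 4a^2 - 1 and, from the antisymmetric part, M21 - M12 = -4a*b12, M13 - M31 = 4a*b13, M32 - M23 = -4a*b23.
Here tr M = \frac{407}{169}, so a^2 = (1 + tr M)/4 = \frac{144}{169} and a = ±\frac{12}{13}. Taking a = \frac{12}{13}: M21 - M12 = 0, M13 - M31 = \frac{240}{169}, M32 - M23 = 0, giving b12 = 0, b13 = \frac{5}{13}, b23 = 0, i.e. R = \frac{12}{13} + \frac{5}{13} e_{1} e_{3}.
Its e_{1} e_{3} coefficient is already positive.
Answer: \frac{12}{13} + \frac{5}{13} e_{1} e_{3}. Recall the cover is two-to-one: with M of trace \frac{407}{169}, both preimages act alike, and the stated e_{1} e_{3} sign chooses the sheet.


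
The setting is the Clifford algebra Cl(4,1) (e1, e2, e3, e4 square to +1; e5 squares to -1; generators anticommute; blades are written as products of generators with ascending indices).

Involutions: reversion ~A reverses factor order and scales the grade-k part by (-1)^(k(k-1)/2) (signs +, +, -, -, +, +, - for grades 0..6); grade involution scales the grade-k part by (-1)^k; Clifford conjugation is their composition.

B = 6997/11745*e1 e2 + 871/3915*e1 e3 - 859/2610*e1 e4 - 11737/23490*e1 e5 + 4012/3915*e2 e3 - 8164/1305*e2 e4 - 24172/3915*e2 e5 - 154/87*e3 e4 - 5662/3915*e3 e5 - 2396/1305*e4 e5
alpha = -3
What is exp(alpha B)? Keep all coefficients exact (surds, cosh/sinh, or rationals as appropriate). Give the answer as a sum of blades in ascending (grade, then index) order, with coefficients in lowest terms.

B^2 term by term: the squares give (6997/11745)^2*(e1 e2)^2 + (871/3915)^2*(e1 e3)^2 + (-859/2610)^2*(e1 e4)^2 + (-11737/23490)^2*(e1 e5)^2 + (4012/3915)^2*(e2 e3)^2 + (-8164/1305)^2*(e2 e4)^2 + (-24172/3915)^2*(e2 e5)^2 + (-154/87)^2*(e3 e4)^2 + (-5662/3915)^2*(e3 e5)^2 + (-2396/1305)^2*(e4 e5)^2 = 48958009/137945025*(-1) + 758641/15327225*(-1) + 737881/6812100*(-1) + 137757169/551780100*(+1) + 16096144/15327225*(-1) + 66650896/1703025*(-1) + 584285584/15327225*(+1) + 23716/7569*(-1) + 32058244/15327225*(+1) + 5740816/1703025*(+1) = 0 (each basis 2-blade squares to minus the product of its generators' squares); cross terms between blades sharing an index anticommute and cancel; the commuting (index-disjoint) pairs give grade-4 terms 2*c*c'*(blade product), which cancel blade by blade — e1 e2 e3 e4: -2155076/1021815 + 14221688/5109075 - 3446308/5109075 = 0; e1 e2 e3 e5: -79234028/45981675 + 42107624/15327225 - 47088844/45981675 = 0; e1 e2 e4 e5: -33529624/15327225 - 20763748/5109075 + 95820868/15327225 = 0; e1 e3 e4 e5: -4173832/5109075 - 4863658/5109075 + 1807498/1021815 = 0; e2 e3 e4 e5: -19225504/5109075 - 92449136/5109075 + 7444976/340605 = 0 — confirming B is simple. So B^2 = 0.
B^2 = 0, hence only two terms survive: exp(alpha B) = 1 + alpha B (parabolic case).
Answer: 1 - 6997/3915*e1 e2 - 871/1305*e1 e3 + 859/870*e1 e4 + 11737/7830*e1 e5 - 4012/1305*e2 e3 + 8164/435*e2 e4 + 24172/1305*e2 e5 + 154/29*e3 e4 + 5662/1305*e3 e5 + 2396/435*e4 e5


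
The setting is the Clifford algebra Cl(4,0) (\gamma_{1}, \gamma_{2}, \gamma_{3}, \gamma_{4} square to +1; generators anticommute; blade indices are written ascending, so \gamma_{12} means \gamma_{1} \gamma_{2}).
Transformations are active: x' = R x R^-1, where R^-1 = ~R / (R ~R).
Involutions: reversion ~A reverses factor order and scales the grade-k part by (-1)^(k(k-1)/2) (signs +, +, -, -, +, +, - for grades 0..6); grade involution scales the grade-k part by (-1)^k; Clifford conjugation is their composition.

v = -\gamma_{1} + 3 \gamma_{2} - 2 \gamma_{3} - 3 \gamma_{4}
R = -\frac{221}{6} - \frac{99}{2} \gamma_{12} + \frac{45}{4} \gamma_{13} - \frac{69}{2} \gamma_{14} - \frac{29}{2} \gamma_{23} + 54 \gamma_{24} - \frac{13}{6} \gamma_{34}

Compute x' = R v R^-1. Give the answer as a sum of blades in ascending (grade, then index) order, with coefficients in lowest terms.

~R = -\frac{221}{6} + \frac{99}{2} \gamma_{12} - \frac{45}{4} \gamma_{13} + \frac{69}{2} \gamma_{14} + \frac{29}{2} \gamma_{23} - 54 \gamma_{24} + \frac{13}{6} \gamma_{34}, and R ~R = \frac{1188677}{144}, so R^-1 = ~R / (\frac{1188677}{144}).
R v = -\frac{92}{3} \gamma_{1} - 293 \gamma_{2} + \frac{1619}{12} \gamma_{3} - \frac{271}{3} \gamma_{4} + \frac{319}{4} \gamma_{123} + 198 \gamma_{124} - \frac{1207}{12} \gamma_{134} + 145 \gamma_{234}
Answer: \frac{91979}{25291} \gamma_{1} + \frac{24693}{25291} \gamma_{2} - \frac{73302}{25291} \gamma_{3} + \frac{2341}{3613} \gamma_{4}


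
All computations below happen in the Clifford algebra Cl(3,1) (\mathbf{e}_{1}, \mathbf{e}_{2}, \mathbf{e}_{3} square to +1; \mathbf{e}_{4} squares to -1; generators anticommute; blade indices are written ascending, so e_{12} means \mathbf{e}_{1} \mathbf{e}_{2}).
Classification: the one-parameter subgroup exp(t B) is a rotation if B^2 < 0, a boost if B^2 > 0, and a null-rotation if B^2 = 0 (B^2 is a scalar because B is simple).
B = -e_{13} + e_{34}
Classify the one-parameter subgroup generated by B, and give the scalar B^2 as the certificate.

B^2 term by term: the squares give (-1)^2*(e_{13})^2 + (1)^2*(e_{34})^2 = 1*(-1) + 1*(+1) = 0 (each basis 2-blade squares to minus the product of its generators' squares); cross terms between blades sharing an index anticommute and cancel. So B^2 = 0.
Answer: null-rotation, certificate B^2 = 0. Check the certificate: B^2 = 0, and that sign is decisive whatever form B takes.


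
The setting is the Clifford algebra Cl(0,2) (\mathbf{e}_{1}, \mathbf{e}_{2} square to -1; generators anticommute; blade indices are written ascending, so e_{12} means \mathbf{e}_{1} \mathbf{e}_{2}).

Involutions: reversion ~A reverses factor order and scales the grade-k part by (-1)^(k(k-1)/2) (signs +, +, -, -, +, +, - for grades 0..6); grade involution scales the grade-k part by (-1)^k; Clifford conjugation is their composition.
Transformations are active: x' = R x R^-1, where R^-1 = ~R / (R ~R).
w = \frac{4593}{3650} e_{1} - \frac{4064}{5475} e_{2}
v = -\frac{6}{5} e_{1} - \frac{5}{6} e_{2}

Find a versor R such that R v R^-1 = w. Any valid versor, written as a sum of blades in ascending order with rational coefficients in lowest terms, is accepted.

Construction: equal norms (both -\frac{1921}{900}) license R = v + w = \frac{213}{3650} e_{1} - \frac{5751}{3650} e_{2} — nothing changes along that direction, while (v - w)/2 changes sign, so v maps onto w.
Answer: \frac{213}{3650} e_{1} - \frac{5751}{3650} e_{2}
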